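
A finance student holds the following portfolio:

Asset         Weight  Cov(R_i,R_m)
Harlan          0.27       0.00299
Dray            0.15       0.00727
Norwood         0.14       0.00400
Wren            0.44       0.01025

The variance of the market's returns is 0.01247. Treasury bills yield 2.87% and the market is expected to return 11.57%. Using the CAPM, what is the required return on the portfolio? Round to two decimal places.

7.73%

β_Harlan = 0.00299 / 0.01247 = 0.2398
β_Dray = 0.00727 / 0.01247 = 0.5830
β_Norwood = 0.00400 / 0.01247 = 0.3208
β_Wren = 0.01025 / 0.01247 = 0.8220
β_P = Σ w_i β_i = 0.27×0.2398 + 0.15×0.5830 + 0.14×0.3208 + 0.44×0.8220 = 0.5588
MRP = 11.57% − 2.87% = 8.70%
E(R_P) = R_f + β_P × MRP = 2.87% + 0.5588 × 8.70% = 7.73%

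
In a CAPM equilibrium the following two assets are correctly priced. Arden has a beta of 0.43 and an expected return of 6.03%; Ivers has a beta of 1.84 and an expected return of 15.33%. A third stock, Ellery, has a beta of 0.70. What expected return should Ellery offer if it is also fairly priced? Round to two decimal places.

7.81%

MRP (SML slope) = (15.33% − 6.03%) / (1.84 − 0.43) = 9.30% / 1.41 = 6.5957%
R_f (intercept) = 6.03% − 0.43 × 6.5957% = 3.1938%
E(R_Ellery) = R_f + β × MRP = 3.1938% + 0.70 × 6.5957% = 7.81%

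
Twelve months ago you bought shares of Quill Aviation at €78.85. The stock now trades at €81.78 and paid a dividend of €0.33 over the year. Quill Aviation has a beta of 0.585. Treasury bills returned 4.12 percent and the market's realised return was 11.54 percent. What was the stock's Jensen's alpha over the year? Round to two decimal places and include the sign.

Realised HPR = (P1 + D1 − P0) / P0 = (81.78 + 0.33 − 78.85) / 78.85 = 3.26 / 78.85 = 4.1344%
MRP = 11.54% − 4.12% = 7.42%
CAPM required = R_f + β·MRP = 4.12% + 0.585 × 7.42% = 8.46070%
α = realised − required = 4.1344% − 8.46070% = -4.33%

-4.33%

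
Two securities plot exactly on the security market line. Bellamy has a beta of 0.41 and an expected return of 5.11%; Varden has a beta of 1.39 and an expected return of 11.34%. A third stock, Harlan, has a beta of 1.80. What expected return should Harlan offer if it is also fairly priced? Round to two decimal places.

MRP (SML slope) = (11.34% − 5.11%) / (1.39 − 0.41) = 6.23% / 0.98 = 6.3571%
R_f (intercept) = 5.11% − 0.41 × 6.3571% = 2.5036%
E(R_Harlan) = R_f + β × MRP = 2.5036% + 1.80 × 6.3571% = 13.95%

13.95%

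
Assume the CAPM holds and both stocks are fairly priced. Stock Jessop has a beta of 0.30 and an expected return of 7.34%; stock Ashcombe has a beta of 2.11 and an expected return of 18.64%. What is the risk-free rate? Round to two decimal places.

5.47%

Both satisfy E(R) = R_f + β·MRP, so the slope of the SML is
MRP = (18.64% − 7.34%) / (2.11 − 0.30) = 11.30% / 1.81 = 6.2431%
R_f = E(R_Jessop) − β_Jessop·MRP = 7.34% − 0.30 × 6.2431% = 5.4671%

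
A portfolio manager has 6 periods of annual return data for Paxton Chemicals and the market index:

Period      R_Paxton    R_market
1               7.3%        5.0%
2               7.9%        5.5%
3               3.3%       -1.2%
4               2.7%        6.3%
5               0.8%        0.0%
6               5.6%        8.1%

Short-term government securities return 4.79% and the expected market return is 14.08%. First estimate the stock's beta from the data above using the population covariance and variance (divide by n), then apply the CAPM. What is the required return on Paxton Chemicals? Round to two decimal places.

Mean R_i = (7.3 + 7.9 + 3.3 + 2.7 + 0.8 + 5.6) / 6 = 4.6000%
Mean R_m = (5.0 + 5.5 − 1.2 + 6.3 + 0.0 + 8.1) / 6 = 3.9500%
Σ(R_i − R̄_i)(R_m − R̄_m) = 29.3400  ⇒  Cov = 29.3400 / 6 = 4.8900
Σ(R_m − R̄_m)² = 68.3750  ⇒  Var(R_m) = 68.3750 / 6 = 11.3958
β = Cov / Var(R_m) = 4.8900 / 11.3958 = 0.4291
MRP = 14.08% − 4.79% = 9.29%
E(R) = R_f + β × MRP = 4.79% + 0.4291 × 9.29% = 8.78%

8.78%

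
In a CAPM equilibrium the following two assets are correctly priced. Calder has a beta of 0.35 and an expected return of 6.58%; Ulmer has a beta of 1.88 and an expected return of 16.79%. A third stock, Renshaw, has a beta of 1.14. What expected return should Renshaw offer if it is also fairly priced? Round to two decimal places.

11.85%

MRP (SML slope) = (16.79% − 6.58%) / (1.88 − 0.35) = 10.21% / 1.53 = 6.6732%
R_f (intercept) = 6.58% − 0.35 × 6.6732% = 4.2444%
E(R_Renshaw) = R_f + β × MRP = 4.2444% + 1.14 × 6.6732% = 11.85%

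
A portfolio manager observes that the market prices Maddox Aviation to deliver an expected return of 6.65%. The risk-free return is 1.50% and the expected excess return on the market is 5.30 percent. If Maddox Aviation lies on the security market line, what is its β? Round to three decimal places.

0.972

β = (E(R) − R_f) / MRP = (6.65% − 1.50%) / 5.30% = 5.15% / 5.30% = 0.972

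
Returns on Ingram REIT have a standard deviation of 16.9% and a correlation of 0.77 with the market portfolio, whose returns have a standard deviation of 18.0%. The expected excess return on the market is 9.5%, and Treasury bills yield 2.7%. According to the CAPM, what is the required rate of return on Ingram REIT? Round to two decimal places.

9.57%

β = ρ × σ_i / σ_m = 0.77 × 16.9% / 18.0% = 0.7229
E(R) = 2.7% + 0.7229 × 9.5% = 9.57%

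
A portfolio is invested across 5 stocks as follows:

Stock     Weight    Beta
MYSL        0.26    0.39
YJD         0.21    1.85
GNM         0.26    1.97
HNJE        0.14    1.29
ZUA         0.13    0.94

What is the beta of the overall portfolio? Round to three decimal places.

1.305

β_P = Σ w_i β_i = 0.26×0.39 + 0.21×1.85 + 0.26×1.97 + 0.14×1.29 + 0.13×0.94 = 1.3049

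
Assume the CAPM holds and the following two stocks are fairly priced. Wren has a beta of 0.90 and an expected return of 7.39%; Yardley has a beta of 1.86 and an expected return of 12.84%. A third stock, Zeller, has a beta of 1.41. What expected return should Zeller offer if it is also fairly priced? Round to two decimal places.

MRP (SML slope) = (12.84% − 7.39%) / (1.86 − 0.90) = 5.45% / 0.96 = 5.6771%
R_f (intercept) = 7.39% − 0.90 × 5.6771% = 2.2806%
E(R_Zeller) = R_f + β × MRP = 2.2806% + 1.41 × 5.6771% = 10.29%

10.29%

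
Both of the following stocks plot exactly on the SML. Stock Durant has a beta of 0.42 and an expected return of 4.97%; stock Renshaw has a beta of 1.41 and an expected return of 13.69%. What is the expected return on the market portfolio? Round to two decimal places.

10.08%

Both satisfy E(R) = R_f + β·MRP, so the slope of the SML is
MRP = (13.69% − 4.97%) / (1.41 − 0.42) = 8.72% / 0.99 = 8.8081%
R_f = E(R_Durant) − β_Durant·MRP = 4.97% − 0.42 × 8.8081% = 1.2706%
E(R_m) = R_f + MRP = 1.2706% + 8.8081% = 10.08%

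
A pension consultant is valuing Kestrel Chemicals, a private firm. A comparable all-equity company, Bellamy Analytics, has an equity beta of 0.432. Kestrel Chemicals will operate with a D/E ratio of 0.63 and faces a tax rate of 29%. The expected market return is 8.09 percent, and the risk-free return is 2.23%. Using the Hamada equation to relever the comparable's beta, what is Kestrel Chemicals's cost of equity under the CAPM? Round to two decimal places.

5.89%

β_L = β_U × [1 + (1 − t)(D/E)] = 0.432 × [1 + (1 − 0.29) × 0.63]
    = 0.432 × [1 + 0.71 × 0.63] = 0.432 × 1.4473 = 0.6252
MRP = 8.09% − 2.23% = 5.86%
E(R) = R_f + β_L × MRP = 2.23% + 0.6252 × 5.86% = 5.89%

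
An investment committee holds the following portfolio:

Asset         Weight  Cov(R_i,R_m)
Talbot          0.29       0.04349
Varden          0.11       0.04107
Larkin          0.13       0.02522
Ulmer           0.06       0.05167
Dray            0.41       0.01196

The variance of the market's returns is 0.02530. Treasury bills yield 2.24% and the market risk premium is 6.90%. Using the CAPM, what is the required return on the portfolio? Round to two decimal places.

β_Talbot = 0.04349 / 0.02530 = 1.7190
β_Varden = 0.04107 / 0.02530 = 1.6233
β_Larkin = 0.02522 / 0.02530 = 0.9968
β_Ulmer = 0.05167 / 0.02530 = 2.0423
β_Dray = 0.01196 / 0.02530 = 0.4727
β_P = Σ w_i β_i = 0.29×1.7190 + 0.11×1.6233 + 0.13×0.9968 + 0.06×2.0423 + 0.41×0.4727 = 1.1230
E(R_P) = R_f + β_P × MRP = 2.24% + 1.1230 × 6.90% = 9.99%

9.99%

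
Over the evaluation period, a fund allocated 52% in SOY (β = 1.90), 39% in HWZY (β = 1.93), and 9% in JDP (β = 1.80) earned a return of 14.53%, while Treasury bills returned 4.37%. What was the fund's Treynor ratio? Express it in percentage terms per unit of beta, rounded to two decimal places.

5.34%

β_P = 0.52×1.90 + 0.39×1.93 + 0.09×1.80 = 1.9027
Treynor = (R_P − R_f) / β_P = (14.53% − 4.37%) / 1.9027 = 10.16% / 1.9027 = 5.34%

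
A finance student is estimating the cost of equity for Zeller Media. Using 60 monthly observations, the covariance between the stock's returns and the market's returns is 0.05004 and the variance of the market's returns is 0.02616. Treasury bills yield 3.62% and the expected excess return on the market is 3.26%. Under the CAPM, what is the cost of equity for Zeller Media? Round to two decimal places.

9.86%

β = Cov(R_i, R_m) / Var(R_m) = 0.05004 / 0.02616 = 1.9128
E(R) = R_f + β × MRP = 3.62% + 1.9128 × 3.26% = 9.86%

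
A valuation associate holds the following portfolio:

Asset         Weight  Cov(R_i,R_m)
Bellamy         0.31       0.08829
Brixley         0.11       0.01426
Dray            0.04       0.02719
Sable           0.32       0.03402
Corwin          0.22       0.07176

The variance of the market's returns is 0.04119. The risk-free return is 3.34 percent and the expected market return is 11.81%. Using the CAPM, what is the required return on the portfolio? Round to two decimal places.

15.00%

β_Bellamy = 0.08829 / 0.04119 = 2.1435
β_Brixley = 0.01426 / 0.04119 = 0.3462
β_Dray = 0.02719 / 0.04119 = 0.6601
β_Sable = 0.03402 / 0.04119 = 0.8259
β_Corwin = 0.07176 / 0.04119 = 1.7422
β_P = Σ w_i β_i = 0.31×2.1435 + 0.11×0.3462 + 0.04×0.6601 + 0.32×0.8259 + 0.22×1.7422 = 1.3765
MRP = 11.81% − 3.34% = 8.47%
E(R_P) = R_f + β_P × MRP = 3.34% + 1.3765 × 8.47% = 15.00%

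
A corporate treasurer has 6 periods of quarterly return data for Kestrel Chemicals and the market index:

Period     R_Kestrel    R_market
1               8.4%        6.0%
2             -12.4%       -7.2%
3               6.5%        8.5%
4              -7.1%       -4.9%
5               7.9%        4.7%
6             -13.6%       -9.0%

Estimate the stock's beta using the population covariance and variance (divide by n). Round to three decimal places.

1.347

Mean R_i = (8.4 − 12.4 + 6.5 − 7.1 + 7.9 − 13.6) / 6 = -1.7167%
Mean R_m = (6.0 − 7.2 + 8.5 − 4.9 + 4.7 − 9.0) / 6 = -0.3167%
Σ(R_i − R̄_i)(R_m − R̄_m) = 385.9883  ⇒  Cov = 385.9883 / 6 = 64.3314
Σ(R_m − R̄_m)² = 286.5883  ⇒  Var(R_m) = 286.5883 / 6 = 47.7647
β = Cov / Var(R_m) = 64.3314 / 47.7647 = 1.3468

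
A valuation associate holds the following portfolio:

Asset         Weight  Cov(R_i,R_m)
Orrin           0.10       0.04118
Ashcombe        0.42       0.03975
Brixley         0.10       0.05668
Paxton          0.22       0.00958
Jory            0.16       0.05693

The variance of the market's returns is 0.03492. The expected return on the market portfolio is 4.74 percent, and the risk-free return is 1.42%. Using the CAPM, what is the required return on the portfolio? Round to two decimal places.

5.00%

β_Orrin = 0.04118 / 0.03492 = 1.1793
β_Ashcombe = 0.03975 / 0.03492 = 1.1383
β_Brixley = 0.05668 / 0.03492 = 1.6231
β_Paxton = 0.00958 / 0.03492 = 0.2743
β_Jory = 0.05693 / 0.03492 = 1.6303
β_P = Σ w_i β_i = 0.10×1.1793 + 0.42×1.1383 + 0.10×1.6231 + 0.22×0.2743 + 0.16×1.6303 = 1.0795
MRP = 4.74% − 1.42% = 3.32%
E(R_P) = R_f + β_P × MRP = 1.42% + 1.0795 × 3.32% = 5.00%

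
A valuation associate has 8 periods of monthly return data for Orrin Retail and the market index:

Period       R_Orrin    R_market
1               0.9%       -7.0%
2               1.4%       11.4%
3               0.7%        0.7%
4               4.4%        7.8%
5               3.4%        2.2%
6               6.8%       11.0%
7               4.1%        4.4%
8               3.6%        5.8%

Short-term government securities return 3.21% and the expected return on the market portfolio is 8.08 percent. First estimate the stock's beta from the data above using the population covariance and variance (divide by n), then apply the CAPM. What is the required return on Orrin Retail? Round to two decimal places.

4.18%

Mean R_i = (0.9 + 1.4 + 0.7 + 4.4 + 3.4 + 6.8 + 4.1 + 3.6) / 8 = 3.1625%
Mean R_m = (-7.0 + 11.4 + 0.7 + 7.8 + 2.2 + 11.0 + 4.4 + 5.8) / 8 = 4.5375%
Σ(R_i − R̄_i)(R_m − R̄_m) = 50.8713  ⇒  Cov = 50.8713 / 8 = 6.3589
Σ(R_m − R̄_m)² = 254.4188  ⇒  Var(R_m) = 254.4188 / 8 = 31.8024
β = Cov / Var(R_m) = 6.3589 / 31.8024 = 0.2000
MRP = 8.08% − 3.21% = 4.87%
E(R) = R_f + β × MRP = 3.21% + 0.2000 × 4.87% = 4.18%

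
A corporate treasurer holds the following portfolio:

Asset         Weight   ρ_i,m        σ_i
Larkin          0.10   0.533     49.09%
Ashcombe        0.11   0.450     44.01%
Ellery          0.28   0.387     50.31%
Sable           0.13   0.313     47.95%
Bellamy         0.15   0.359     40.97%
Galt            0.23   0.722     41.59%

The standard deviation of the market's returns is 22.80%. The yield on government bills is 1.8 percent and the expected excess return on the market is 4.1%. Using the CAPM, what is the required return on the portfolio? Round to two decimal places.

5.63%

β_Larkin = 0.533 × 49.09% / 22.80% = 1.1476
β_Ashcombe = 0.450 × 44.01% / 22.80% = 0.8686
β_Ellery = 0.387 × 50.31% / 22.80% = 0.8539
β_Sable = 0.313 × 47.95% / 22.80% = 0.6583
β_Bellamy = 0.359 × 40.97% / 22.80% = 0.6451
β_Galt = 0.722 × 41.59% / 22.80% = 1.3170
β_P = Σ w_i β_i = 0.10×1.1476 + 0.11×0.8686 + 0.28×0.8539 + 0.13×0.6583 + 0.15×0.6451 + 0.23×1.3170 = 0.9347
E(R_P) = R_f + β_P × MRP = 1.8% + 0.9347 × 4.1% = 5.63%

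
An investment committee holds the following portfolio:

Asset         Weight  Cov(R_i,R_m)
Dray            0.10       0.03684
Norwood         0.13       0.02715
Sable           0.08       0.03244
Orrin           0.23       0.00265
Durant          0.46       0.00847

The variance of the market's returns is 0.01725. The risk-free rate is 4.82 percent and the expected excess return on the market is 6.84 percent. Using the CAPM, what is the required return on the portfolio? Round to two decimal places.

10.50%

β_Dray = 0.03684 / 0.01725 = 2.1357
β_Norwood = 0.02715 / 0.01725 = 1.5739
β_Sable = 0.03244 / 0.01725 = 1.8806
β_Orrin = 0.00265 / 0.01725 = 0.1536
β_Durant = 0.00847 / 0.01725 = 0.4910
β_P = Σ w_i β_i = 0.10×2.1357 + 0.13×1.5739 + 0.08×1.8806 + 0.23×0.1536 + 0.46×0.4910 = 0.8298
E(R_P) = R_f + β_P × MRP = 4.82% + 0.8298 × 6.84% = 10.50%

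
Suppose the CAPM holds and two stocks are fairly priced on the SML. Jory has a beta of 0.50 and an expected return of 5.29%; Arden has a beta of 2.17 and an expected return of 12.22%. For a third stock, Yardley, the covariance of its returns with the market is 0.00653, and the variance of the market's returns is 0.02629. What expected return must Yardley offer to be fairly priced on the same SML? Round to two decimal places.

MRP = (12.22% − 5.29%) / (2.17 − 0.50) = 4.1497%
R_f = 5.29% − 0.50 × 4.1497% = 3.2152%
β_Yardley = Cov / Var(R_m) = 0.00653 / 0.02629 = 0.2484
E(R_Yardley) = R_f + β × MRP = 3.2152% + 0.2484 × 4.1497% = 4.25%

4.25%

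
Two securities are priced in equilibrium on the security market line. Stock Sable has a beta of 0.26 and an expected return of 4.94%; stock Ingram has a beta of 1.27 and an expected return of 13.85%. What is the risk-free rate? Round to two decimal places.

Both satisfy E(R) = R_f + β·MRP, so the slope of the SML is
MRP = (13.85% − 4.94%) / (1.27 − 0.26) = 8.91% / 1.01 = 8.8218%
R_f = E(R_Sable) − β_Sable·MRP = 4.94% − 0.26 × 8.8218% = 2.6463%

2.65%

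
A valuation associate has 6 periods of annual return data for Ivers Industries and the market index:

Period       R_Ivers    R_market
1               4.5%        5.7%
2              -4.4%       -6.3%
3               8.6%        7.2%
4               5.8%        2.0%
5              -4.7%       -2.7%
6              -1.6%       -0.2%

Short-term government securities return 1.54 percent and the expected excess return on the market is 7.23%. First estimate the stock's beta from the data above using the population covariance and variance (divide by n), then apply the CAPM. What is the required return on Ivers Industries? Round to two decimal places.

Mean R_i = (4.5 − 4.4 + 8.6 + 5.8 − 4.7 − 1.6) / 6 = 1.3667%
Mean R_m = (5.7 − 6.3 + 7.2 + 2.0 − 2.7 − 0.2) / 6 = 0.9500%
Σ(R_i − R̄_i)(R_m − R̄_m) = 132.1100  ⇒  Cov = 132.1100 / 6 = 22.0183
Σ(R_m − R̄_m)² = 129.9350  ⇒  Var(R_m) = 129.9350 / 6 = 21.6558
β = Cov / Var(R_m) = 22.0183 / 21.6558 = 1.0167
E(R) = R_f + β × MRP = 1.54% + 1.0167 × 7.23% = 8.89%

8.89%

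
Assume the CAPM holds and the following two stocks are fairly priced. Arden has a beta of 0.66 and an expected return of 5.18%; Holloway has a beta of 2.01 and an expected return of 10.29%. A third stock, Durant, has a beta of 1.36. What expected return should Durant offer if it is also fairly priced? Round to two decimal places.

7.83%

MRP (SML slope) = (10.29% − 5.18%) / (2.01 − 0.66) = 5.11% / 1.35 = 3.7852%
R_f (intercept) = 5.18% − 0.66 × 3.7852% = 2.6818%
E(R_Durant) = R_f + β × MRP = 2.6818% + 1.36 × 3.7852% = 7.83%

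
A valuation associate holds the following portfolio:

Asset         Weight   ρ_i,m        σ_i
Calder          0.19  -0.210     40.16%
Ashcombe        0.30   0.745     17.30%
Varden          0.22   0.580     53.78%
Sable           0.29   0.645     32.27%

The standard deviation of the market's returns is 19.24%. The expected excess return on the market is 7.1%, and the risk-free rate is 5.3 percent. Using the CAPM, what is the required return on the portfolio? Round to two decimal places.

10.90%

β_Calder = -0.210 × 40.16% / 19.24% = -0.4383
β_Ashcombe = 0.745 × 17.30% / 19.24% = 0.6699
β_Varden = 0.580 × 53.78% / 19.24% = 1.6212
β_Sable = 0.645 × 32.27% / 19.24% = 1.0818
β_P = Σ w_i β_i = 0.19×-0.4383 + 0.30×0.6699 + 0.22×1.6212 + 0.29×1.0818 = 0.7881
E(R_P) = R_f + β_P × MRP = 5.3% + 0.7881 × 7.1% = 10.90%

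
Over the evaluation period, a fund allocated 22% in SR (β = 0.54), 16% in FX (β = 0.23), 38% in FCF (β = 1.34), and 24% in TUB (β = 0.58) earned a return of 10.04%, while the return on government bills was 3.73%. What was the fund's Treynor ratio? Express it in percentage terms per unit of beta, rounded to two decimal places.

7.85%

β_P = 0.22×0.54 + 0.16×0.23 + 0.38×1.34 + 0.24×0.58 = 0.8040
Treynor = (R_P − R_f) / β_P = (10.04% − 3.73%) / 0.8040 = 6.31% / 0.8040 = 7.85%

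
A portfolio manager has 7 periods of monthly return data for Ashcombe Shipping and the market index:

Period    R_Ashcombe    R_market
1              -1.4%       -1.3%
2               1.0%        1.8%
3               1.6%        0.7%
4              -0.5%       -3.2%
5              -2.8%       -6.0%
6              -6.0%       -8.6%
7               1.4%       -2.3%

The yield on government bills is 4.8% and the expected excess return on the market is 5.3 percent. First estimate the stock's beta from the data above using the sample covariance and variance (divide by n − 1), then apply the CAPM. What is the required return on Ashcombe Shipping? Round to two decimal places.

8.35%

Mean R_i = (-1.4 + 1.0 + 1.6 − 0.5 − 2.8 − 6.0 + 1.4) / 7 = -0.9571%
Mean R_m = (-1.3 + 1.8 + 0.7 − 3.2 − 6.0 − 8.6 − 2.3) / 7 = -2.7000%
Σ(R_i − R̄_i)(R_m − R̄_m) = 53.4300  ⇒  Cov = 53.4300 / 6 = 8.9050
Σ(R_m − R̄_m)² = 79.8800  ⇒  Var(R_m) = 79.8800 / 6 = 13.3133
β = Cov / Var(R_m) = 8.9050 / 13.3133 = 0.6689
E(R) = R_f + β × MRP = 4.8% + 0.6689 × 5.3% = 8.35%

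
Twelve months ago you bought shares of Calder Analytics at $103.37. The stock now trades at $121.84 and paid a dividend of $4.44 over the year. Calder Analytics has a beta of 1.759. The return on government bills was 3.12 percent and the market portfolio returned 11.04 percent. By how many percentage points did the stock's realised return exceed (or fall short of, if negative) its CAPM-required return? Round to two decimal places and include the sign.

Realised HPR = (P1 + D1 − P0) / P0 = (121.84 + 4.44 − 103.37) / 103.37 = 22.91 / 103.37 = 22.1631%
MRP = 11.04% − 3.12% = 7.92%
CAPM required = R_f + β·MRP = 3.12% + 1.759 × 7.92% = 17.05128%
α = realised − required = 22.1631% − 17.05128% = +5.11%

+5.11%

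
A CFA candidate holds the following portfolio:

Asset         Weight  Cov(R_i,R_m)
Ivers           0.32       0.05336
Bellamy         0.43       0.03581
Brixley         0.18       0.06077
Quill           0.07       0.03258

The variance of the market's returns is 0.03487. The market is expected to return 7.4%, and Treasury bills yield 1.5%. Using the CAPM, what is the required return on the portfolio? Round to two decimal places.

9.23%

β_Ivers = 0.05336 / 0.03487 = 1.5303
β_Bellamy = 0.03581 / 0.03487 = 1.0270
β_Brixley = 0.06077 / 0.03487 = 1.7428
β_Quill = 0.03258 / 0.03487 = 0.9343
β_P = Σ w_i β_i = 0.32×1.5303 + 0.43×1.0270 + 0.18×1.7428 + 0.07×0.9343 = 1.3104
MRP = 7.4% − 1.5% = 5.90%
E(R_P) = R_f + β_P × MRP = 1.5% + 1.3104 × 5.9% = 9.23%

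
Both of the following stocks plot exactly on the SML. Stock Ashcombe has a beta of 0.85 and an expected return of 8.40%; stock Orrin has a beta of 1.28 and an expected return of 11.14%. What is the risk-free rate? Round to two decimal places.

2.98%

Both satisfy E(R) = R_f + β·MRP, so the slope of the SML is
MRP = (11.14% − 8.40%) / (1.28 − 0.85) = 2.74% / 0.43 = 6.3721%
R_f = E(R_Ashcombe) − β_Ashcombe·MRP = 8.40% − 0.85 × 6.3721% = 2.9837%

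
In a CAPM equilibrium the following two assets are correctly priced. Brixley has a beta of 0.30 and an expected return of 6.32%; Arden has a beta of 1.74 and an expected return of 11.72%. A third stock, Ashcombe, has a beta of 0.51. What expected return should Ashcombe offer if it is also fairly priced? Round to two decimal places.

MRP (SML slope) = (11.72% − 6.32%) / (1.74 − 0.30) = 5.40% / 1.44 = 3.7500%
R_f (intercept) = 6.32% − 0.30 × 3.7500% = 5.1950%
E(R_Ashcombe) = R_f + β × MRP = 5.1950% + 0.51 × 3.7500% = 7.11%

7.11%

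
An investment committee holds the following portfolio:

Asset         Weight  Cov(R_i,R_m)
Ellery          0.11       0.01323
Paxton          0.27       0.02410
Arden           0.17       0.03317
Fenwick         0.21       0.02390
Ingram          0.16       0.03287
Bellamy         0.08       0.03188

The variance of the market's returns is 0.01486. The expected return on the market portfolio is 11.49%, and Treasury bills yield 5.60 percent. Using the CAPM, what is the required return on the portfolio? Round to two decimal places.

16.08%

β_Ellery = 0.01323 / 0.01486 = 0.8903
β_Paxton = 0.02410 / 0.01486 = 1.6218
β_Arden = 0.03317 / 0.01486 = 2.2322
β_Fenwick = 0.02390 / 0.01486 = 1.6083
β_Ingram = 0.03287 / 0.01486 = 2.2120
β_Bellamy = 0.03188 / 0.01486 = 2.1454
β_P = Σ w_i β_i = 0.11×0.8903 + 0.27×1.6218 + 0.17×2.2322 + 0.21×1.6083 + 0.16×2.2120 + 0.08×2.1454 = 1.7786
MRP = 11.49% − 5.60% = 5.89%
E(R_P) = R_f + β_P × MRP = 5.60% + 1.7786 × 5.89% = 16.08%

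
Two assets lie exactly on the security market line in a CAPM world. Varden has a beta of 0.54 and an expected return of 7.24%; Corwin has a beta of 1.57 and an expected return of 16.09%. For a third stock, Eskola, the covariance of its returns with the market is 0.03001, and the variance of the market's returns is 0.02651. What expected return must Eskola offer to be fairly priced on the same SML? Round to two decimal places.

MRP = (16.09% − 7.24%) / (1.57 − 0.54) = 8.5922%
R_f = 7.24% − 0.54 × 8.5922% = 2.6002%
β_Eskola = Cov / Var(R_m) = 0.03001 / 0.02651 = 1.1320
E(R_Eskola) = R_f + β × MRP = 2.6002% + 1.1320 × 8.5922% = 12.33%

12.33%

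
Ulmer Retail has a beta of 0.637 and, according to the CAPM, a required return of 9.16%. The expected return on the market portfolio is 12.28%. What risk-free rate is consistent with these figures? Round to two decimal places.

E(R) = R_f + β(E(R_m) − R_f) = R_f(1 − β) + β·E(R_m)
9.16% = R_f × (1 − 0.637) + 0.637 × 12.28%
9.16% = R_f × 0.363 + 7.82236%
R_f = (9.16% − 7.82236%) / 0.363 = 3.68%

3.68%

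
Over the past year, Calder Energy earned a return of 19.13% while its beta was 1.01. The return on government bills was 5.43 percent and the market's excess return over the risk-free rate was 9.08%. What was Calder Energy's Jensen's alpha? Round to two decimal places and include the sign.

+4.53%

CAPM benchmark = R_f + β(R_m − R_f) = 5.43% + 1.01 × 9.08% = 14.6008%
α = actual − benchmark = 19.13% − 14.6008% = +4.53%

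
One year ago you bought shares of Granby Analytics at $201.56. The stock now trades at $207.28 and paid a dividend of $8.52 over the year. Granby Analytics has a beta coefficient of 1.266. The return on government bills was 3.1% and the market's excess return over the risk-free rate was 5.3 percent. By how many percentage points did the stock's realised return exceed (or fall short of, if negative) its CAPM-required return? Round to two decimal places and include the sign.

Realised HPR = (P1 + D1 − P0) / P0 = (207.28 + 8.52 − 201.56) / 201.56 = 14.24 / 201.56 = 7.0649%
CAPM required = R_f + β·MRP = 3.1% + 1.266 × 5.3% = 9.8098%
α = realised − required = 7.0649% − 9.8098% = -2.74%

-2.74%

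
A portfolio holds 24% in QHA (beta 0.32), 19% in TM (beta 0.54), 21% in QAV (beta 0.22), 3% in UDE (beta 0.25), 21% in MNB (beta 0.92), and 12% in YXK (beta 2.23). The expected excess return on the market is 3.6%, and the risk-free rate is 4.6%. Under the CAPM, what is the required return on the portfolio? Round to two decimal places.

β_P = Σ w_i β_i = 0.24×0.32 + 0.19×0.54 + 0.21×0.22 + 0.03×0.25 + 0.21×0.92 + 0.12×2.23 = 0.6939
E(R_P) = R_f + β_P × MRP = 4.6% + 0.6939 × 3.6% = 7.10%

7.10%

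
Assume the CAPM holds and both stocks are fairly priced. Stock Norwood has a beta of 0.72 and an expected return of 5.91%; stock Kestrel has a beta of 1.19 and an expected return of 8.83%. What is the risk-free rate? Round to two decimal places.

Both satisfy E(R) = R_f + β·MRP, so the slope of the SML is
MRP = (8.83% − 5.91%) / (1.19 − 0.72) = 2.92% / 0.47 = 6.2128%
R_f = E(R_Norwood) − β_Norwood·MRP = 5.91% − 0.72 × 6.2128% = 1.4368%

1.44%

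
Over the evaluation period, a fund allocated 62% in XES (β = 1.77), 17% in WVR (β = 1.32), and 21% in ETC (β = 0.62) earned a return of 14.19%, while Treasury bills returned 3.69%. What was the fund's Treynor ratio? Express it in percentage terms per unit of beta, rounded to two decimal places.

β_P = 0.62×1.77 + 0.17×1.32 + 0.21×0.62 = 1.4520
Treynor = (R_P − R_f) / β_P = (14.19% − 3.69%) / 1.4520 = 10.50% / 1.4520 = 7.23%

7.23%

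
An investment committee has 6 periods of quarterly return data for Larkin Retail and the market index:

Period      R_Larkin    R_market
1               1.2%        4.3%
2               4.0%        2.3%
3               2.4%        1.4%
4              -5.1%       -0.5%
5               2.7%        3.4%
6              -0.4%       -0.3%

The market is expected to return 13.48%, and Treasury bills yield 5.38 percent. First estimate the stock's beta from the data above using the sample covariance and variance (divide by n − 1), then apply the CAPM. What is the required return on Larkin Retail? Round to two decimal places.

14.41%

Mean R_i = (1.2 + 4.0 + 2.4 − 5.1 + 2.7 − 0.4) / 6 = 0.8000%
Mean R_m = (4.3 + 2.3 + 1.4 − 0.5 + 3.4 − 0.3) / 6 = 1.7667%
Σ(R_i − R̄_i)(R_m − R̄_m) = 21.0900  ⇒  Cov = 21.0900 / 5 = 4.2180
Σ(R_m − R̄_m)² = 18.9133  ⇒  Var(R_m) = 18.9133 / 5 = 3.7827
β = Cov / Var(R_m) = 4.2180 / 3.7827 = 1.1151
MRP = 13.48% − 5.38% = 8.10%
E(R) = R_f + β × MRP = 5.38% + 1.1151 × 8.10% = 14.41%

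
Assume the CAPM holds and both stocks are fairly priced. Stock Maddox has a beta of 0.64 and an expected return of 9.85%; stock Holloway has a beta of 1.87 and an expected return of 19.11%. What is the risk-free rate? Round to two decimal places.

5.03%

Both satisfy E(R) = R_f + β·MRP, so the slope of the SML is
MRP = (19.11% − 9.85%) / (1.87 − 0.64) = 9.26% / 1.23 = 7.5285%
R_f = E(R_Maddox) − β_Maddox·MRP = 9.85% − 0.64 × 7.5285% = 5.0318%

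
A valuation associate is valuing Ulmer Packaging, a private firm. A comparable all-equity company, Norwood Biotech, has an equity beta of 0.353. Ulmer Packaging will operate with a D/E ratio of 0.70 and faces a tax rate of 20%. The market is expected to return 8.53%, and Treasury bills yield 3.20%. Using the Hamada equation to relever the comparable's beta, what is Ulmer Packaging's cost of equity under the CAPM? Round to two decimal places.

6.14%

β_L = β_U × [1 + (1 − t)(D/E)] = 0.353 × [1 + (1 − 0.20) × 0.70]
    = 0.353 × [1 + 0.80 × 0.70] = 0.353 × 1.5600 = 0.5507
MRP = 8.53% − 3.20% = 5.33%
E(R) = R_f + β_L × MRP = 3.20% + 0.5507 × 5.33% = 6.14%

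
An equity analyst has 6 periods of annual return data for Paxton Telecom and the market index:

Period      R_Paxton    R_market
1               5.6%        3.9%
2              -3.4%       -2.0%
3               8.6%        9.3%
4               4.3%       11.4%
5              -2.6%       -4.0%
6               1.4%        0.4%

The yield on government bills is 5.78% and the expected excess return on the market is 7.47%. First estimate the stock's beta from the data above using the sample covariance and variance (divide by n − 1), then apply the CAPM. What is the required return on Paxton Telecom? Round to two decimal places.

Mean R_i = (5.6 − 3.4 + 8.6 + 4.3 − 2.6 + 1.4) / 6 = 2.3167%
Mean R_m = (3.9 − 2.0 + 9.3 + 11.4 − 4.0 + 0.4) / 6 = 3.1667%
Σ(R_i − R̄_i)(R_m − R̄_m) = 124.5833  ⇒  Cov = 124.5833 / 5 = 24.9167
Σ(R_m − R̄_m)² = 191.6533  ⇒  Var(R_m) = 191.6533 / 5 = 38.3307
β = Cov / Var(R_m) = 24.9167 / 38.3307 = 0.6500
E(R) = R_f + β × MRP = 5.78% + 0.6500 × 7.47% = 10.64%

10.64%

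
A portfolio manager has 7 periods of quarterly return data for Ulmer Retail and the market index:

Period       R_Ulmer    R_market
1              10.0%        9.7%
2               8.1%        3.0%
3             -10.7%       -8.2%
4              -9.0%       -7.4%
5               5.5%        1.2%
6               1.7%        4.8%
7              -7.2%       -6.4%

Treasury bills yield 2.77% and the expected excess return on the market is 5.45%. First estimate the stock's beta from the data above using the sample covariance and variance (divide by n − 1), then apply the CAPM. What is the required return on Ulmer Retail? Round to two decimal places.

Mean R_i = (10.0 + 8.1 − 10.7 − 9.0 + 5.5 + 1.7 − 7.2) / 7 = -0.2286%
Mean R_m = (9.7 + 3.0 − 8.2 − 7.4 + 1.2 + 4.8 − 6.4) / 7 = -0.4714%
Σ(R_i − R̄_i)(R_m − R̄_m) = 335.7257  ⇒  Cov = 335.7257 / 6 = 55.9543
Σ(R_m − R̄_m)² = 288.9743  ⇒  Var(R_m) = 288.9743 / 6 = 48.1624
β = Cov / Var(R_m) = 55.9543 / 48.1624 = 1.1618
E(R) = R_f + β × MRP = 2.77% + 1.1618 × 5.45% = 9.10%

9.10%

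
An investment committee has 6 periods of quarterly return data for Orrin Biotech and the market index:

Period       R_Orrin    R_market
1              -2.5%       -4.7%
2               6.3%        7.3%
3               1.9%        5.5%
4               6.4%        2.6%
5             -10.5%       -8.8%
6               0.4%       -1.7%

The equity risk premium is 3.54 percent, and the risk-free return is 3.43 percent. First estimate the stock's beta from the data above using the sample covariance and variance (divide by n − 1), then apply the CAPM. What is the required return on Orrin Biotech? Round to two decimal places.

6.67%

Mean R_i = (-2.5 + 6.3 + 1.9 + 6.4 − 10.5 + 0.4) / 6 = 0.3333%
Mean R_m = (-4.7 + 7.3 + 5.5 + 2.6 − 8.8 − 1.7) / 6 = 0.0333%
Σ(R_i − R̄_i)(R_m − R̄_m) = 176.4833  ⇒  Cov = 176.4833 / 5 = 35.2967
Σ(R_m − R̄_m)² = 192.7133  ⇒  Var(R_m) = 192.7133 / 5 = 38.5427
β = Cov / Var(R_m) = 35.2967 / 38.5427 = 0.9158
E(R) = R_f + β × MRP = 3.43% + 0.9158 × 3.54% = 6.67%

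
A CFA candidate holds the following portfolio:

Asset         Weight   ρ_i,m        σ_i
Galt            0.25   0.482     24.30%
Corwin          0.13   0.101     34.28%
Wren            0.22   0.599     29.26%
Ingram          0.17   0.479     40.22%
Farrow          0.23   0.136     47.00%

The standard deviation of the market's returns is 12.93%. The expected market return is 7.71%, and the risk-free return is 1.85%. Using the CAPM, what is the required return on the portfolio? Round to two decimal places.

7.28%

β_Galt = 0.482 × 24.30% / 12.93% = 0.9058
β_Corwin = 0.101 × 34.28% / 12.93% = 0.2678
β_Wren = 0.599 × 29.26% / 12.93% = 1.3555
β_Ingram = 0.479 × 40.22% / 12.93% = 1.4900
β_Farrow = 0.136 × 47.00% / 12.93% = 0.4944
β_P = Σ w_i β_i = 0.25×0.9058 + 0.13×0.2678 + 0.22×1.3555 + 0.17×1.4900 + 0.23×0.4944 = 0.9265
MRP = 7.71% − 1.85% = 5.86%
E(R_P) = R_f + β_P × MRP = 1.85% + 0.9265 × 5.86% = 7.28%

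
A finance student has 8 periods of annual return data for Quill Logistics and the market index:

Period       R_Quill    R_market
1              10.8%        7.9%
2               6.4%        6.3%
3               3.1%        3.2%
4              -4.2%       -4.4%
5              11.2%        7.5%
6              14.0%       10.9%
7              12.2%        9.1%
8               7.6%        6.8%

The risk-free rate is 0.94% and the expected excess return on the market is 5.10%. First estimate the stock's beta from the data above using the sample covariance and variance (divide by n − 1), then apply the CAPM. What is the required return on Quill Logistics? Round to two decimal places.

Mean R_i = (10.8 + 6.4 + 3.1 − 4.2 + 11.2 + 14.0 + 12.2 + 7.6) / 8 = 7.6375%
Mean R_m = (7.9 + 6.3 + 3.2 − 4.4 + 7.5 + 10.9 + 9.1 + 6.8) / 8 = 5.9125%
Σ(R_i − R̄_i)(R_m − R̄_m) = 192.0863  ⇒  Cov = 192.0863 / 7 = 27.4409
Σ(R_m − R̄_m)² = 156.1488  ⇒  Var(R_m) = 156.1488 / 7 = 22.3070
β = Cov / Var(R_m) = 27.4409 / 22.3070 = 1.2301
E(R) = R_f + β × MRP = 0.94% + 1.2301 × 5.10% = 7.21%

7.21%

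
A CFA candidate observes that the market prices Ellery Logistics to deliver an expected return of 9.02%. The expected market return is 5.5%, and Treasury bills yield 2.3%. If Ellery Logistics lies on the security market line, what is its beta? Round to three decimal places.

MRP = 5.5% − 2.3% = 3.20%
β = (E(R) − R_f) / MRP = (9.02% − 2.3%) / 3.2% = 6.72% / 3.2% = 2.100

2.100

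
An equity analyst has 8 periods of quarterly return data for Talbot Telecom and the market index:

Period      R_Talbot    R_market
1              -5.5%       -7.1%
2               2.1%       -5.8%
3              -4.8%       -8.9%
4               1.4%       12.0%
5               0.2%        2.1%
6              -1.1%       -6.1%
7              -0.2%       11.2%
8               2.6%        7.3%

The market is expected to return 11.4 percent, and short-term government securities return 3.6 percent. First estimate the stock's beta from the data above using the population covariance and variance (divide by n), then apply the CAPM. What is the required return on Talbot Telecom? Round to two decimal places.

Mean R_i = (-5.5 + 2.1 − 4.8 + 1.4 + 0.2 − 1.1 − 0.2 + 2.6) / 8 = -0.6625%
Mean R_m = (-7.1 − 5.8 − 8.9 + 12.0 + 2.1 − 6.1 + 11.2 + 7.3) / 8 = 0.5875%
Σ(R_i − R̄_i)(R_m − R̄_m) = 113.3738  ⇒  Cov = 113.3738 / 8 = 14.1717
Σ(R_m − R̄_m)² = 524.8488  ⇒  Var(R_m) = 524.8488 / 8 = 65.6061
β = Cov / Var(R_m) = 14.1717 / 65.6061 = 0.2160
MRP = 11.4% − 3.6% = 7.80%
E(R) = R_f + β × MRP = 3.6% + 0.2160 × 7.8% = 5.28%

5.28%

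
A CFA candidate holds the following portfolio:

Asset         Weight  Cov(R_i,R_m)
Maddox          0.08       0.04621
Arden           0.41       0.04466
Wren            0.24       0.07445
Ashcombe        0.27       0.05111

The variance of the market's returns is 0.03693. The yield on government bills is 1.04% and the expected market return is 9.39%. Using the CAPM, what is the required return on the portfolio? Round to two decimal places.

β_Maddox = 0.04621 / 0.03693 = 1.2513
β_Arden = 0.04466 / 0.03693 = 1.2093
β_Wren = 0.07445 / 0.03693 = 2.0160
β_Ashcombe = 0.05111 / 0.03693 = 1.3840
β_P = Σ w_i β_i = 0.08×1.2513 + 0.41×1.2093 + 0.24×2.0160 + 0.27×1.3840 = 1.4534
MRP = 9.39% − 1.04% = 8.35%
E(R_P) = R_f + β_P × MRP = 1.04% + 1.4534 × 8.35% = 13.18%

13.18%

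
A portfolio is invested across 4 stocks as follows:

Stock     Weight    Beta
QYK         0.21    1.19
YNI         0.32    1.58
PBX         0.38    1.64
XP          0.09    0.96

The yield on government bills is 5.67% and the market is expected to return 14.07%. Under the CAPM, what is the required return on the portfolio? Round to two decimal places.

17.98%

β_P = Σ w_i β_i = 0.21×1.19 + 0.32×1.58 + 0.38×1.64 + 0.09×0.96 = 1.4651
MRP = 14.07% − 5.67% = 8.40%
E(R_P) = R_f + β_P × MRP = 5.67% + 1.4651 × 8.40% = 17.98%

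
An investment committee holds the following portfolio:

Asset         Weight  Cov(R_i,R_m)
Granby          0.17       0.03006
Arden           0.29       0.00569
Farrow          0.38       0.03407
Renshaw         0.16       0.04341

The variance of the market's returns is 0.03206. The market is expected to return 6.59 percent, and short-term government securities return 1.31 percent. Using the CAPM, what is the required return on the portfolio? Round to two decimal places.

β_Granby = 0.03006 / 0.03206 = 0.9376
β_Arden = 0.00569 / 0.03206 = 0.1775
β_Farrow = 0.03407 / 0.03206 = 1.0627
β_Renshaw = 0.04341 / 0.03206 = 1.3540
β_P = Σ w_i β_i = 0.17×0.9376 + 0.29×0.1775 + 0.38×1.0627 + 0.16×1.3540 = 0.8313
MRP = 6.59% − 1.31% = 5.28%
E(R_P) = R_f + β_P × MRP = 1.31% + 0.8313 × 5.28% = 5.70%

5.70%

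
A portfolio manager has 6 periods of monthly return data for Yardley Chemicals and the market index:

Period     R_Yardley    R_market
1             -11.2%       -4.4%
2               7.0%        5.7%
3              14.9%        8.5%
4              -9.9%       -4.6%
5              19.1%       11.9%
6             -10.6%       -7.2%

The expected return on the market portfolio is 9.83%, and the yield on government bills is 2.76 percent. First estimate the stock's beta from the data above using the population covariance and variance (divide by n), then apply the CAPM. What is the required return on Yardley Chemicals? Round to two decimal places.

Mean R_i = (-11.2 + 7.0 + 14.9 − 9.9 + 19.1 − 10.6) / 6 = 1.5500%
Mean R_m = (-4.4 + 5.7 + 8.5 − 4.6 + 11.9 − 7.2) / 6 = 1.6500%
Σ(R_i − R̄_i)(R_m − R̄_m) = 549.6350  ⇒  Cov = 549.6350 / 6 = 91.6058
Σ(R_m − R̄_m)² = 322.3750  ⇒  Var(R_m) = 322.3750 / 6 = 53.7292
β = Cov / Var(R_m) = 91.6058 / 53.7292 = 1.7050
MRP = 9.83% − 2.76% = 7.07%
E(R) = R_f + β × MRP = 2.76% + 1.7050 × 7.07% = 14.81%

14.81%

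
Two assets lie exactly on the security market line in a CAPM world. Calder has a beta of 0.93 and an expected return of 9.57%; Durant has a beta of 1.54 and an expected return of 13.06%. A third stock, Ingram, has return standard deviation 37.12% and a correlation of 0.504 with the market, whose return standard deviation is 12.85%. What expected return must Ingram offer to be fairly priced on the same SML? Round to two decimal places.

MRP = (13.06% − 9.57%) / (1.54 − 0.93) = 5.7213%
R_f = 9.57% − 0.93 × 5.7213% = 4.2492%
β_Ingram = ρ·σ_i/σ_m = 0.504 × 37.12 / 12.85 = 1.4559
E(R_Ingram) = R_f + β × MRP = 4.2492% + 1.4559 × 5.7213% = 12.58%

12.58%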